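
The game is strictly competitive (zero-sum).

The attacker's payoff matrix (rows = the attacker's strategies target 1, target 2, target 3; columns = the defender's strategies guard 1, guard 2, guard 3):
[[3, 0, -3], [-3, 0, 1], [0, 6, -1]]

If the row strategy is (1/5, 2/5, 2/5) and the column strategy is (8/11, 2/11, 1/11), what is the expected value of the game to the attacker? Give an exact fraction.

-3/55

Against (8/11, 2/11, 1/11), each row's expected payoff is target 1: 21/11; target 2: -23/11; target 3: 1.
Taking the (1/5, 2/5, 2/5)-weighted average: (1/5)·(21/11) + (2/5)·(-23/11) + (2/5)·(1) = -3/55.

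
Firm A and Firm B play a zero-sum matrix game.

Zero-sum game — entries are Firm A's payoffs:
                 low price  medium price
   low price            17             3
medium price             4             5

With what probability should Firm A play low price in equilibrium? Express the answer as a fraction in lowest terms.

Row minima are 3 and 4, so Firm A's maximin is 4; column maxima are 17 and 5, so Firm B's minimax is 5. These differ, so the equilibrium is in mixed strategies.
Let Firm A play low price with probability p. Firm B is indifferent when 17p + 4(1−p) = 3p + 5(1−p), giving p = 1/15.

1/15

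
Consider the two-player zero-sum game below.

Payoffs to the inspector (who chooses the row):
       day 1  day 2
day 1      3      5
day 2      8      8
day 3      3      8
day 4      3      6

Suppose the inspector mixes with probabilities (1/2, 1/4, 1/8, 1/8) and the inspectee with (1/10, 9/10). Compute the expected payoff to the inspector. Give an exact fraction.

121/20

Against (1/10, 9/10), each row's expected payoff is day 1: 24/5; day 2: 8; day 3: 15/2; day 4: 57/10.
Taking the (1/2, 1/4, 1/8, 1/8)-weighted average: (1/2)·(24/5) + (1/4)·(8) + (1/8)·(15/2) + (1/8)·(57/10) = 121/20.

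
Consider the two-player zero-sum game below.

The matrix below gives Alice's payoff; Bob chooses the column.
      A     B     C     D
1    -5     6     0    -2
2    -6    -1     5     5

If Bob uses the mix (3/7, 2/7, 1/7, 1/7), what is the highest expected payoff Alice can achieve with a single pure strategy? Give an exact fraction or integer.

1: (-5)·(3/7) + (6)·(2/7) + (0)·(1/7) + (-2)·(1/7) = -5/7.
2: (-6)·(3/7) + (-1)·(2/7) + (5)·(1/7) + (5)·(1/7) = -10/7.
The best pure response is 1 with expected payoff -5/7.

-5/7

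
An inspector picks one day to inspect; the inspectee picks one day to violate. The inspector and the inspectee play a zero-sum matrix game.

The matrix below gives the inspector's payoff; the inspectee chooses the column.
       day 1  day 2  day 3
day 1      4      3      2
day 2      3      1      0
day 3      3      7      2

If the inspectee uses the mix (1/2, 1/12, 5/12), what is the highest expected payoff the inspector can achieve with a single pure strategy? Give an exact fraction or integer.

day 1: (4)·(1/2) + (3)·(1/12) + (2)·(5/12) = 37/12.
day 2: (3)·(1/2) + (1)·(1/12) + (0)·(5/12) = 19/12.
day 3: (3)·(1/2) + (7)·(1/12) + (2)·(5/12) = 35/12.
The best pure response is day 1 with expected payoff 37/12.

37/12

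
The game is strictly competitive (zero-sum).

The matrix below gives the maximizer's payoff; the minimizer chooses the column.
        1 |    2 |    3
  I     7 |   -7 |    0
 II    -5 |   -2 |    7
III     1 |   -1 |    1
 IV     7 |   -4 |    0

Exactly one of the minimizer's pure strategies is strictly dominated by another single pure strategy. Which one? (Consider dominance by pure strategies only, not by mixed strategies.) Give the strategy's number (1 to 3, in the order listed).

The minimizer prefers columns that give the maximizer less. Compare 3 with 2: -7 < 0, -2 < 7, -1 < 1, -4 < 0.
So 2 strictly dominates 3 for the minimizer; 3 is strictly dominated.

3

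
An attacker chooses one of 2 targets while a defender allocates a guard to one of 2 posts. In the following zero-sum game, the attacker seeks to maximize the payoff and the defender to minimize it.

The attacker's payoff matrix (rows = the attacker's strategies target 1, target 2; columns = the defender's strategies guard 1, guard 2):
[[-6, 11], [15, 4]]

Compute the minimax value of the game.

Row minima are -6 and 4, so the attacker's maximin is 4; column maxima are 15 and 11, so the defender's minimax is 11. These differ, so the equilibrium is in mixed strategies.
Let the attacker play target 1 with probability p. The defender is indifferent when −6p + 15(1−p) = 11p + 4(1−p), giving p = 11/28.
Let the defender play guard 1 with probability q. The attacker is indifferent when −6q + 11(1−q) = 15q + 4(1−q), giving q = 1/4.
The value is -6·(1/4) + (11)·(3/4) = 27/4.

27/4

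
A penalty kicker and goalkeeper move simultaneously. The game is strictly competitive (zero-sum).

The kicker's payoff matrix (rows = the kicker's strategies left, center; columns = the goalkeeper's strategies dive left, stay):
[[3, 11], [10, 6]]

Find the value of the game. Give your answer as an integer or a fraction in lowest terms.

Row minima are 3 and 6, so the kicker's maximin is 6; column maxima are 10 and 11, so the goalkeeper's minimax is 10. These differ, so the equilibrium is in mixed strategies.
Let the kicker play left with probability p. The goalkeeper is indifferent when 3p + 10(1−p) = 11p + 6(1−p), giving p = 1/3.
Let the goalkeeper play dive left with probability q. The kicker is indifferent when 3q + 11(1−q) = 10q + 6(1−q), giving q = 5/12.
The value is 3·(5/12) + (11)·(7/12) = 23/3.

23/3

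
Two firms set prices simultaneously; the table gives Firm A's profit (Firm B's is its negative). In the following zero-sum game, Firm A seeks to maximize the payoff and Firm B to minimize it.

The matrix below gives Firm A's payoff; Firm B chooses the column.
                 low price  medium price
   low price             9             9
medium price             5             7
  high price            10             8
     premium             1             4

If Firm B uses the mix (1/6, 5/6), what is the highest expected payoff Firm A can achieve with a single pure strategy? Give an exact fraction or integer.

low price: (9)·(1/6) + (9)·(5/6) = 9.
medium price: (5)·(1/6) + (7)·(5/6) = 20/3.
high price: (10)·(1/6) + (8)·(5/6) = 25/3.
premium: (1)·(1/6) + (4)·(5/6) = 7/2.
The best pure response is low price with expected payoff 9.

9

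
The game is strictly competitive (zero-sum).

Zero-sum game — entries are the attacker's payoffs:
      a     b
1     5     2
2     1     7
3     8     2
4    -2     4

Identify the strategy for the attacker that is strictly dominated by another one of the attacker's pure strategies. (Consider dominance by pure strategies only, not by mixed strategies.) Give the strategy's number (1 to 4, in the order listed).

4

Compare 4 with 2: 1 > -2, 7 > 4.
So 2 strictly dominates 4 for the attacker; 4 is strictly dominated.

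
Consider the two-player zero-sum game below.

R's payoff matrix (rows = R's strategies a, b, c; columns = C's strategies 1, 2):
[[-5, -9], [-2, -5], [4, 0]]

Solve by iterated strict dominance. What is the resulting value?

0

Row a is strictly dominated by row b (-2>-5, -5>-9); eliminate a.
Row b is strictly dominated by row c (4>-2, 0>-5); eliminate b.
Column 1 is strictly dominated by 2 for C (0<4); eliminate 1.
Only (c, 2) remains, with payoff 0.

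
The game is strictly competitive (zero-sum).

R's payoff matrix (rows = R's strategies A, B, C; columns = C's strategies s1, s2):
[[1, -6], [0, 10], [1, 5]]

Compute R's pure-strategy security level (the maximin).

1

The worst-case payoff for each row is A: -6, B: 0, C: 1.
The best of these is 1.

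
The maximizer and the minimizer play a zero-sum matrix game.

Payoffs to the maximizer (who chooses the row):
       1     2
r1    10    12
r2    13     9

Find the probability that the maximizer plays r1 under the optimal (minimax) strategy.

Row minima are 10 and 9, so the maximizer's maximin is 10; column maxima are 13 and 12, so the minimizer's minimax is 12. These differ, so the equilibrium is in mixed strategies.
Let the maximizer play r1 with probability p. The minimizer is indifferent when 10p + 13(1−p) = 12p + 9(1−p), giving p = 2/3.

2/3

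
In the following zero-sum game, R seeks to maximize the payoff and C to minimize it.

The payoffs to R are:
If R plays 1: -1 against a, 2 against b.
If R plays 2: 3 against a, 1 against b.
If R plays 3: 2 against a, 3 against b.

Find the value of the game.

Row 1 is strictly dominated by row 3, so R never plays it.
The remaining 2×2 game on (2, 3) × (a, b) has no saddle point. Let R play 2 with probability p; indifference gives 3p + 2(1−p) = p + 3(1−p), so p = 1/3.
Similarly C's optimal q on a is 2/3, and the value is 3·(2/3) + (1)·(1/3) = 7/3.

7/3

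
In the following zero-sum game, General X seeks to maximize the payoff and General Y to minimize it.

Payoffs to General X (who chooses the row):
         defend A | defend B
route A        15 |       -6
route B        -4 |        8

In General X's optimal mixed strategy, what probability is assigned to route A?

4/11

Row minima are -6 and -4, so General X's maximin is -4; column maxima are 15 and 8, so General Y's minimax is 8. These differ, so the equilibrium is in mixed strategies.
Let General X play route A with probability p. General Y is indifferent when 15p − 4(1−p) = −6p + 8(1−p), giving p = 4/11.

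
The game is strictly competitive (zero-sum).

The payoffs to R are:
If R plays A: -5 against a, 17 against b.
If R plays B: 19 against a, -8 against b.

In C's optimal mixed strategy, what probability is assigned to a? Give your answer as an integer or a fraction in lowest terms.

Row minima are -5 and -8, so R's maximin is -5; column maxima are 19 and 17, so C's minimax is 17. These differ, so the equilibrium is in mixed strategies.
Let C play a with probability q. R is indifferent when −5q + 17(1−q) = 19q − 8(1−q), giving q = 25/49.

25/49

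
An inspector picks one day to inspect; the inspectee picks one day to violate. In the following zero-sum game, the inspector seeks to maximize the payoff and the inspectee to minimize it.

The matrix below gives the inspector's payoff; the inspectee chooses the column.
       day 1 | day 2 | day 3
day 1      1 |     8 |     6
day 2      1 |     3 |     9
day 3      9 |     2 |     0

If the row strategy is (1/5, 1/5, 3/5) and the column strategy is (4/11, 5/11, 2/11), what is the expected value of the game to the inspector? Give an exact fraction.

21/5

Against (4/11, 5/11, 2/11), each row's expected payoff is day 1: 56/11; day 2: 37/11; day 3: 46/11.
Taking the (1/5, 1/5, 3/5)-weighted average: (1/5)·(56/11) + (1/5)·(37/11) + (3/5)·(46/11) = 21/5.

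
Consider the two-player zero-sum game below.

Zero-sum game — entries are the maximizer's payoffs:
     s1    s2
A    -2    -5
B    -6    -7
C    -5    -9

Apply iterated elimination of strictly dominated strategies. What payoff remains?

Row B is strictly dominated by row A (-2>-6, -5>-7); eliminate B.
Row C is strictly dominated by row A (-2>-5, -5>-9); eliminate C.
Column s1 is strictly dominated by s2 for the minimizer (-5<-2); eliminate s1.
Only (A, s2) remains, with payoff -5.

-5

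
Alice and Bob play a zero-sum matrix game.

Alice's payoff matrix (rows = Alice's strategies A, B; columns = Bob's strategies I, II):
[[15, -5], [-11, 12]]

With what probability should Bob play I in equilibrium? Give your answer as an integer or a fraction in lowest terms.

17/43

Row minima are -5 and -11, so Alice's maximin is -5; column maxima are 15 and 12, so Bob's minimax is 12. These differ, so the equilibrium is in mixed strategies.
Let Bob play I with probability q. Alice is indifferent when 15q − 5(1−q) = −11q + 12(1−q), giving q = 17/43.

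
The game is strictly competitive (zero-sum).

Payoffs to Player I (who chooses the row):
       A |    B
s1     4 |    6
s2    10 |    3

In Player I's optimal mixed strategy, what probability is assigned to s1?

Row minima are 4 and 3, so Player I's maximin is 4; column maxima are 10 and 6, so Player II's minimax is 6. These differ, so the equilibrium is in mixed strategies.
Let Player I play s1 with probability p. Player II is indifferent when 4p + 10(1−p) = 6p + 3(1−p), giving p = 7/9.

7/9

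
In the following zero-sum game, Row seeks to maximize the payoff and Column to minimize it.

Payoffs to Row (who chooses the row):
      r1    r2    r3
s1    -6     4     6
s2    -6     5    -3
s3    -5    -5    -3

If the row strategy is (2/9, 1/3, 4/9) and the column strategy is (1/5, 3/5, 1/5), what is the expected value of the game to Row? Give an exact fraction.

Against (1/5, 3/5, 1/5), each row's expected payoff is s1: 12/5; s2: 6/5; s3: -23/5.
Taking the (2/9, 1/3, 4/9)-weighted average: (2/9)·(12/5) + (1/3)·(6/5) + (4/9)·(-23/5) = -10/9.

-10/9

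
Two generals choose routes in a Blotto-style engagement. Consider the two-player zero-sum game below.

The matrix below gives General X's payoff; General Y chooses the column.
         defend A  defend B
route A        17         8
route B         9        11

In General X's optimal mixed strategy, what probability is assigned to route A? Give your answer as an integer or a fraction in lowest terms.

Row minima are 8 and 9, so General X's maximin is 9; column maxima are 17 and 11, so General Y's minimax is 11. These differ, so the equilibrium is in mixed strategies.
Let General X play route A with probability p. General Y is indifferent when 17p + 9(1−p) = 8p + 11(1−p), giving p = 2/11.

2/11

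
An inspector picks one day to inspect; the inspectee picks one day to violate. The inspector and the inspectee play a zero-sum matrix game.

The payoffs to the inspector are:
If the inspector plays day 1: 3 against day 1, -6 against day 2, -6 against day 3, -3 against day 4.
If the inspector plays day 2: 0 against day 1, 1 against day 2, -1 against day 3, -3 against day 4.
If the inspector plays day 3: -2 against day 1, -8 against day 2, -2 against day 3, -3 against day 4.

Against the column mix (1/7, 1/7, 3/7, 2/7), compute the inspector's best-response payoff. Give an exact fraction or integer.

-8/7

day 1: (3)·(1/7) + (-6)·(1/7) + (-6)·(3/7) + (-3)·(2/7) = -27/7.
day 2: (0)·(1/7) + (1)·(1/7) + (-1)·(3/7) + (-3)·(2/7) = -8/7.
day 3: (-2)·(1/7) + (-8)·(1/7) + (-2)·(3/7) + (-3)·(2/7) = -22/7.
The best pure response is day 2 with expected payoff -8/7.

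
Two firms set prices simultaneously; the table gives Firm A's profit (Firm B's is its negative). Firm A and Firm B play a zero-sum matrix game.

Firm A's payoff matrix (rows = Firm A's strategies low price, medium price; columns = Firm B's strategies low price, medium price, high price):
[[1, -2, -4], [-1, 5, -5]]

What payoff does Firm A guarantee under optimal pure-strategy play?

-4

Row minima: -4, -5 → Firm A's maximin is -4.
Column maxima: 1, 5, -4 → Firm B's minimax is -4.
They coincide at (low price, high price), so the value is -4.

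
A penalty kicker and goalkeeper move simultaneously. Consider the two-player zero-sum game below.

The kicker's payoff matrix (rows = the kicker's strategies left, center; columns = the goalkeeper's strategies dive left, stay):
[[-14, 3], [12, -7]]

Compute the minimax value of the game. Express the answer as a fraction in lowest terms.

-31/18

Row minima are -14 and -7, so the kicker's maximin is -7; column maxima are 12 and 3, so the goalkeeper's minimax is 3. These differ, so the equilibrium is in mixed strategies.
Let the kicker play left with probability p. The goalkeeper is indifferent when −14p + 12(1−p) = 3p − 7(1−p), giving p = 19/36.
Let the goalkeeper play dive left with probability q. The kicker is indifferent when −14q + 3(1−q) = 12q − 7(1−q), giving q = 5/18.
The value is -14·(5/18) + (3)·(13/18) = -31/18.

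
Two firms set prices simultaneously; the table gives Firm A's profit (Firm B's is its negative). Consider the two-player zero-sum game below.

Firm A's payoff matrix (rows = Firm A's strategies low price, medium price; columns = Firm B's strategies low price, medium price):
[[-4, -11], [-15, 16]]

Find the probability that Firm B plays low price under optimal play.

Row minima are -11 and -15, so Firm A's maximin is -11; column maxima are -4 and 16, so Firm B's minimax is -4. These differ, so the equilibrium is in mixed strategies.
Let Firm B play low price with probability q. Firm A is indifferent when −4q − 11(1−q) = −15q + 16(1−q), giving q = 27/38.

27/38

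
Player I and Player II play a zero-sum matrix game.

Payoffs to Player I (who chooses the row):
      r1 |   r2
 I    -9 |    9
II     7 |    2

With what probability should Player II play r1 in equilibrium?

7/23

Row minima are -9 and 2, so Player I's maximin is 2; column maxima are 7 and 9, so Player II's minimax is 7. These differ, so the equilibrium is in mixed strategies.
Let Player II play r1 with probability q. Player I is indifferent when −9q + 9(1−q) = 7q + 2(1−q), giving q = 7/23.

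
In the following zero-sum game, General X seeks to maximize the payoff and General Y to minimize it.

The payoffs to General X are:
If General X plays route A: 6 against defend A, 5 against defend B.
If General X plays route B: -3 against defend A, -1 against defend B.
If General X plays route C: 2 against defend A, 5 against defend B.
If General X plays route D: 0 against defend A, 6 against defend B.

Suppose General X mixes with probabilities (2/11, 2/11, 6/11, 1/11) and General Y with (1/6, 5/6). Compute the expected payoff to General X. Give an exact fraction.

119/33

Against (1/6, 5/6), each row's expected payoff is route A: 31/6; route B: -4/3; route C: 9/2; route D: 5.
Taking the (2/11, 2/11, 6/11, 1/11)-weighted average: (2/11)·(31/6) + (2/11)·(-4/3) + (6/11)·(9/2) + (1/11)·(5) = 119/33.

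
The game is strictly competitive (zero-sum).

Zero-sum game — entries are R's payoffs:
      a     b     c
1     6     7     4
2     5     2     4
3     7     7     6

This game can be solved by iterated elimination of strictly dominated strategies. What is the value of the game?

6

Column a is strictly dominated by c for C (4<6, 4<5, 6<7); eliminate a.
Row 2 is strictly dominated by row 3 (7>2, 6>4); eliminate 2.
Column b is strictly dominated by c for C (4<7, 6<7); eliminate b.
Row 1 is strictly dominated by row 3 (6>4); eliminate 1.
Only (3, c) remains, with payoff 6.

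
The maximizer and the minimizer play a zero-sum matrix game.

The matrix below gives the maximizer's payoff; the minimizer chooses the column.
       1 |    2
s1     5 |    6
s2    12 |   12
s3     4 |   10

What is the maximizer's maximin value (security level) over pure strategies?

The worst-case payoff for each row is s1: 5, s2: 12, s3: 4.
The best of these is 12.

12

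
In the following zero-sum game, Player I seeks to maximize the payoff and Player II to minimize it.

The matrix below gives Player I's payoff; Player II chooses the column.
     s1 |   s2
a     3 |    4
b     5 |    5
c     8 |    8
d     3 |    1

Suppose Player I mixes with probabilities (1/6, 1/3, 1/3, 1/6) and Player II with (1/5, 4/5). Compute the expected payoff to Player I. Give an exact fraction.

Against (1/5, 4/5), each row's expected payoff is a: 19/5; b: 5; c: 8; d: 7/5.
Taking the (1/6, 1/3, 1/3, 1/6)-weighted average: (1/6)·(19/5) + (1/3)·(5) + (1/3)·(8) + (1/6)·(7/5) = 26/5.

26/5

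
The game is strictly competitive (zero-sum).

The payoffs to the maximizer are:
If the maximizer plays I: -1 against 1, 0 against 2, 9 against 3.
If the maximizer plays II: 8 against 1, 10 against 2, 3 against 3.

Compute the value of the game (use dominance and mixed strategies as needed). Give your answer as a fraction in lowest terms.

5

Column 2 is strictly dominated by 1 for the minimizer (it gives the maximizer more in every row).
The remaining 2×2 game on (I, II) × (1, 3) has no saddle point. Let the maximizer play I with probability p; indifference gives −p + 8(1−p) = 9p + 3(1−p), so p = 1/3.
Similarly the minimizer's optimal q on 1 is 2/5, and the value is -1·(2/5) + (9)·(3/5) = 5.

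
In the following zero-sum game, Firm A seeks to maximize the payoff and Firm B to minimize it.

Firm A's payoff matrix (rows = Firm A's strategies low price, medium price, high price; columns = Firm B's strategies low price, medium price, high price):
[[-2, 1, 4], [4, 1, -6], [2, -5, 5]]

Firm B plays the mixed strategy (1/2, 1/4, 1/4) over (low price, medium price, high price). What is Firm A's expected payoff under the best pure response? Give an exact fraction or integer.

low price: (-2)·(1/2) + (1)·(1/4) + (4)·(1/4) = 1/4.
medium price: (4)·(1/2) + (1)·(1/4) + (-6)·(1/4) = 3/4.
high price: (2)·(1/2) + (-5)·(1/4) + (5)·(1/4) = 1.
The best pure response is high price with expected payoff 1.

1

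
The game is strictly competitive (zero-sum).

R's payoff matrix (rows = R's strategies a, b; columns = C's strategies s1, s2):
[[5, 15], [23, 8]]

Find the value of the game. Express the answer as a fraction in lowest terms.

61/5

Row minima are 5 and 8, so R's maximin is 8; column maxima are 23 and 15, so C's minimax is 15. These differ, so the equilibrium is in mixed strategies.
Let R play a with probability p. C is indifferent when 5p + 23(1−p) = 15p + 8(1−p), giving p = 3/5.
Let C play s1 with probability q. R is indifferent when 5q + 15(1−q) = 23q + 8(1−q), giving q = 7/25.
The value is 5·(7/25) + (15)·(18/25) = 61/5.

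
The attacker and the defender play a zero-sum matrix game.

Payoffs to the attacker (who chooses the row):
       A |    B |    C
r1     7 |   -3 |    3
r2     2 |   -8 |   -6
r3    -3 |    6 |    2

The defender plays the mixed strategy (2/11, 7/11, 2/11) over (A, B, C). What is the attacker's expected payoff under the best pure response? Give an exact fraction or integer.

40/11

r1: (7)·(2/11) + (-3)·(7/11) + (3)·(2/11) = -1/11.
r2: (2)·(2/11) + (-8)·(7/11) + (-6)·(2/11) = -64/11.
r3: (-3)·(2/11) + (6)·(7/11) + (2)·(2/11) = 40/11.
The best pure response is r3 with expected payoff 40/11.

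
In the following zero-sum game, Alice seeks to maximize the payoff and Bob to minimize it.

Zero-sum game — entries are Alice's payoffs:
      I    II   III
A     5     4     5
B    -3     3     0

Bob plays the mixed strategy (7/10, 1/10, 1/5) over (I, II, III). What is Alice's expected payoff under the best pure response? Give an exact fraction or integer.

49/10

A: (5)·(7/10) + (4)·(1/10) + (5)·(1/5) = 49/10.
B: (-3)·(7/10) + (3)·(1/10) + (0)·(1/5) = -9/5.
The best pure response is A with expected payoff 49/10.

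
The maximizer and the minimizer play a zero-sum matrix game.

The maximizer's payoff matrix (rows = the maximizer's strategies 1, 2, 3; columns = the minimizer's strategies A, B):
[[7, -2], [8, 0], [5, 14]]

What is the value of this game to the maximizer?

112/17

Row 1 is strictly dominated by row 2, so the maximizer never plays it.
The remaining 2×2 game on (2, 3) × (A, B) has no saddle point. Let the maximizer play 2 with probability p; indifference gives 8p + 5(1−p) = 14(1−p), so p = 9/17.
Similarly the minimizer's optimal q on A is 14/17, and the value is 8·(14/17) + (0)·(3/17) = 112/17.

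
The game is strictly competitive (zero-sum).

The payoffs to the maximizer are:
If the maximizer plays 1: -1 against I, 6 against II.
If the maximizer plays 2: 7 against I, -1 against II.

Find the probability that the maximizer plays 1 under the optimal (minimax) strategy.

8/15

Row minima are -1 and -1, so the maximizer's maximin is -1; column maxima are 7 and 6, so the minimizer's minimax is 6. These differ, so the equilibrium is in mixed strategies.
Let the maximizer play 1 with probability p. The minimizer is indifferent when −p + 7(1−p) = 6p − (1−p), giving p = 8/15.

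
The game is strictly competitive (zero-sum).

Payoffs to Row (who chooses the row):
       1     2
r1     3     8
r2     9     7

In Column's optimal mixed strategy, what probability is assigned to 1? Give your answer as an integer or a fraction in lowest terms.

1/7

Row minima are 3 and 7, so Row's maximin is 7; column maxima are 9 and 8, so Column's minimax is 8. These differ, so the equilibrium is in mixed strategies.
Let Column play 1 with probability q. Row is indifferent when 3q + 8(1−q) = 9q + 7(1−q), giving q = 1/7.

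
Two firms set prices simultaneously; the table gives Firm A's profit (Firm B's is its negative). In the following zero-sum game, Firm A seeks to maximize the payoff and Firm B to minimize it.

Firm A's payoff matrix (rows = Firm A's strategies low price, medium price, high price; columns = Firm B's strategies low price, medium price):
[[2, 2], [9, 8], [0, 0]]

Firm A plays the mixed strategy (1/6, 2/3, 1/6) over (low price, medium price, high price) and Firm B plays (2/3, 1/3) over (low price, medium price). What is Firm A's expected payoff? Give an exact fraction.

55/9

Against (2/3, 1/3), each row's expected payoff is low price: 2; medium price: 26/3; high price: 0.
Taking the (1/6, 2/3, 1/6)-weighted average: (1/6)·(2) + (2/3)·(26/3) + (1/6)·(0) = 55/9.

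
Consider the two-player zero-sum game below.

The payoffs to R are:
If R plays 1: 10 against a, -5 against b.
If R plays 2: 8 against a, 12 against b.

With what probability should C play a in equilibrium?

Row minima are -5 and 8, so R's maximin is 8; column maxima are 10 and 12, so C's minimax is 10. These differ, so the equilibrium is in mixed strategies.
Let C play a with probability q. R is indifferent when 10q − 5(1−q) = 8q + 12(1−q), giving q = 17/19.

17/19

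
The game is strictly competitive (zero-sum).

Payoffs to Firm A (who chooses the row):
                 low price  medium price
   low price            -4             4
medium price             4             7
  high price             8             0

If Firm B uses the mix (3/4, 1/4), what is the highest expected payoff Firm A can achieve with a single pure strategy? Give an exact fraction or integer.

low price: (-4)·(3/4) + (4)·(1/4) = -2.
medium price: (4)·(3/4) + (7)·(1/4) = 19/4.
high price: (8)·(3/4) + (0)·(1/4) = 6.
The best pure response is high price with expected payoff 6.

6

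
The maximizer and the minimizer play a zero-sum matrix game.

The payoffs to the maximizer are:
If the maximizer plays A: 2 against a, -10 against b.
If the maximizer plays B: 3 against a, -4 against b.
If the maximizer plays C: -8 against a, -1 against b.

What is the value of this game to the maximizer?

-5/2

Row A is strictly dominated by row B, so the maximizer never plays it.
The remaining 2×2 game on (B, C) × (a, b) has no saddle point. Let the maximizer play B with probability p; indifference gives 3p − 8(1−p) = −4p − (1−p), so p = 1/2.
Similarly the minimizer's optimal q on a is 3/14, and the value is 3·(3/14) + (-4)·(11/14) = -5/2.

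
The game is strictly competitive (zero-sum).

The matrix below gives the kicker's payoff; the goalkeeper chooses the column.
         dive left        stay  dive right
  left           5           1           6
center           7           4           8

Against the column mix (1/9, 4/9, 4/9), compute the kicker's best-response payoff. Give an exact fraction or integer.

55/9

left: (5)·(1/9) + (1)·(4/9) + (6)·(4/9) = 11/3.
center: (7)·(1/9) + (4)·(4/9) + (8)·(4/9) = 55/9.
The best pure response is center with expected payoff 55/9.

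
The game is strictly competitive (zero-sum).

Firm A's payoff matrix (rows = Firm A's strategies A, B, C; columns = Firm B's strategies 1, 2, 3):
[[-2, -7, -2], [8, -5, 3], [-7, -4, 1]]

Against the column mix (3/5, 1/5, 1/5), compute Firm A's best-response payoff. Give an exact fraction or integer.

22/5

A: (-2)·(3/5) + (-7)·(1/5) + (-2)·(1/5) = -3.
B: (8)·(3/5) + (-5)·(1/5) + (3)·(1/5) = 22/5.
C: (-7)·(3/5) + (-4)·(1/5) + (1)·(1/5) = -24/5.
The best pure response is B with expected payoff 22/5.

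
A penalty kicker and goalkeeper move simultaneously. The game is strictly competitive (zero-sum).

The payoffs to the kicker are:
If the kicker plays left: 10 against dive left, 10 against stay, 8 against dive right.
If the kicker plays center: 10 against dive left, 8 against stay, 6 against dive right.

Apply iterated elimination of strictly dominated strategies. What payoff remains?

Column dive left is strictly dominated by dive right for the goalkeeper (8<10, 6<10); eliminate dive left.
Row center is strictly dominated by row left (10>8, 8>6); eliminate center.
Column stay is strictly dominated by dive right for the goalkeeper (8<10); eliminate stay.
Only (left, dive right) remains, with payoff 8.

8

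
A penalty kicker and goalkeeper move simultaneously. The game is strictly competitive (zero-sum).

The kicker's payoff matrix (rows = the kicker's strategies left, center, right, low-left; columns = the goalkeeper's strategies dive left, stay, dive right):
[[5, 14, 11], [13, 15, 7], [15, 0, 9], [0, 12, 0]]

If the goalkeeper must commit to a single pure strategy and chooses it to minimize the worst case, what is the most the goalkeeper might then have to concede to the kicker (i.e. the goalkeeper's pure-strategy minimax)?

The worst case (largest entry) in each column is dive left: 15, stay: 15, dive right: 11.
The best (smallest) of these is 11.

11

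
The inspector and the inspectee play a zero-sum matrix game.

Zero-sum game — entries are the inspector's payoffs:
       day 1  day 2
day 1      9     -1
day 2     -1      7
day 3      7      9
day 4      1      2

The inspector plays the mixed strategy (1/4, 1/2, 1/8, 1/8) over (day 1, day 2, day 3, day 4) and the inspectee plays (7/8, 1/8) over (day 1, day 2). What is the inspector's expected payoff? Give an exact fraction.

191/64

Against (7/8, 1/8), each row's expected payoff is day 1: 31/4; day 2: 0; day 3: 29/4; day 4: 9/8.
Taking the (1/4, 1/2, 1/8, 1/8)-weighted average: (1/4)·(31/4) + (1/2)·(0) + (1/8)·(29/4) + (1/8)·(9/8) = 191/64.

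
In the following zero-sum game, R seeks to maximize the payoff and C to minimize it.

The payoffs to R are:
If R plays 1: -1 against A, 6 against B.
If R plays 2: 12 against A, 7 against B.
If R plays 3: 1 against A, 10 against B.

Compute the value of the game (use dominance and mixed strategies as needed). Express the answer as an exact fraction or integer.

Row 1 is strictly dominated by row 3, so R never plays it.
The remaining 2×2 game on (2, 3) × (A, B) has no saddle point. Let R play 2 with probability p; indifference gives 12p + (1−p) = 7p + 10(1−p), so p = 9/14.
Similarly C's optimal q on A is 3/14, and the value is 12·(3/14) + (7)·(11/14) = 113/14.

113/14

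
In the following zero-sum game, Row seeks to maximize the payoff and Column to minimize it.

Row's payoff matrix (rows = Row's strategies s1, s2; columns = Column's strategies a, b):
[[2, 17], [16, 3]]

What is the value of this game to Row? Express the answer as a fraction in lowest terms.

Row minima are 2 and 3, so Row's maximin is 3; column maxima are 16 and 17, so Column's minimax is 16. These differ, so the equilibrium is in mixed strategies.
Let Row play s1 with probability p. Column is indifferent when 2p + 16(1−p) = 17p + 3(1−p), giving p = 13/28.
Let Column play a with probability q. Row is indifferent when 2q + 17(1−q) = 16q + 3(1−q), giving q = 1/2.
The value is 2·(1/2) + (17)·(1/2) = 19/2.

19/2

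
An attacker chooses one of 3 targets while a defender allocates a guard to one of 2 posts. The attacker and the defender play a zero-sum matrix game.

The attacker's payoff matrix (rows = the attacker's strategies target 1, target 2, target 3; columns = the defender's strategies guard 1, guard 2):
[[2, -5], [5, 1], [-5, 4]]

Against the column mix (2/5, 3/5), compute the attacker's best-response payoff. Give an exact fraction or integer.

13/5

target 1: (2)·(2/5) + (-5)·(3/5) = -11/5.
target 2: (5)·(2/5) + (1)·(3/5) = 13/5.
target 3: (-5)·(2/5) + (4)·(3/5) = 2/5.
The best pure response is target 2 with expected payoff 13/5.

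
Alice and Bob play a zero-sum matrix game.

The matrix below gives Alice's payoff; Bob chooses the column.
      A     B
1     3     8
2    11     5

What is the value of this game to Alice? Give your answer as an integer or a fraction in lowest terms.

Row minima are 3 and 5, so Alice's maximin is 5; column maxima are 11 and 8, so Bob's minimax is 8. These differ, so the equilibrium is in mixed strategies.
Let Alice play 1 with probability p. Bob is indifferent when 3p + 11(1−p) = 8p + 5(1−p), giving p = 6/11.
Let Bob play A with probability q. Alice is indifferent when 3q + 8(1−q) = 11q + 5(1−q), giving q = 3/11.
The value is 3·(3/11) + (8)·(8/11) = 73/11.

73/11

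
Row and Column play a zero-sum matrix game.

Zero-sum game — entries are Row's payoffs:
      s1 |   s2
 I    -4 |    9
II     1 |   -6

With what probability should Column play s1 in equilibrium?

Row minima are -4 and -6, so Row's maximin is -4; column maxima are 1 and 9, so Column's minimax is 1. These differ, so the equilibrium is in mixed strategies.
Let Column play s1 with probability q. Row is indifferent when −4q + 9(1−q) = q − 6(1−q), giving q = 3/4.

3/4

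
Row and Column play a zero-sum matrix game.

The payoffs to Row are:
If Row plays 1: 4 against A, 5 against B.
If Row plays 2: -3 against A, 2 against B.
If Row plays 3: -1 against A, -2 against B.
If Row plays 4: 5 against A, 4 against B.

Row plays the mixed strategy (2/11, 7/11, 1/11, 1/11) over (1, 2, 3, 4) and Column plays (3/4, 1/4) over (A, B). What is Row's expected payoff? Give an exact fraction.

Against (3/4, 1/4), each row's expected payoff is 1: 17/4; 2: -7/4; 3: -5/4; 4: 19/4.
Taking the (2/11, 7/11, 1/11, 1/11)-weighted average: (2/11)·(17/4) + (7/11)·(-7/4) + (1/11)·(-5/4) + (1/11)·(19/4) = -1/44.

-1/44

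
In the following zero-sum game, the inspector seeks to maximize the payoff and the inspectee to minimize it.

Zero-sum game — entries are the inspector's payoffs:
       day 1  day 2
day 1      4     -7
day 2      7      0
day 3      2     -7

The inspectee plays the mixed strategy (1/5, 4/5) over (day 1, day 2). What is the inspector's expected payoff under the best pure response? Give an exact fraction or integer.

day 1: (4)·(1/5) + (-7)·(4/5) = -24/5.
day 2: (7)·(1/5) + (0)·(4/5) = 7/5.
day 3: (2)·(1/5) + (-7)·(4/5) = -26/5.
The best pure response is day 2 with expected payoff 7/5.

7/5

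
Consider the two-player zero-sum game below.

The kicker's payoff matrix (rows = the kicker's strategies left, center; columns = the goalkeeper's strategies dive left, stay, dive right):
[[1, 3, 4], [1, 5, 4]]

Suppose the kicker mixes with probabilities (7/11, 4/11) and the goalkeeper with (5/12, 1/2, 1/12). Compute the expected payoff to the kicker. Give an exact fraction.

Against (5/12, 1/2, 1/12), each row's expected payoff is left: 9/4; center: 13/4.
Taking the (7/11, 4/11)-weighted average: (7/11)·(9/4) + (4/11)·(13/4) = 115/44.

115/44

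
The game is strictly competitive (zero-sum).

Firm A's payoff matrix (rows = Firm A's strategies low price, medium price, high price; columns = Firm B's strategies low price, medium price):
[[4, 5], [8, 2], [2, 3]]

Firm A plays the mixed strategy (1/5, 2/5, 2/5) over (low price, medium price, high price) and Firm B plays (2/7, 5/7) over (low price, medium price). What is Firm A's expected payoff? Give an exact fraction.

123/35

Against (2/7, 5/7), each row's expected payoff is low price: 33/7; medium price: 26/7; high price: 19/7.
Taking the (1/5, 2/5, 2/5)-weighted average: (1/5)·(33/7) + (2/5)·(26/7) + (2/5)·(19/7) = 123/35.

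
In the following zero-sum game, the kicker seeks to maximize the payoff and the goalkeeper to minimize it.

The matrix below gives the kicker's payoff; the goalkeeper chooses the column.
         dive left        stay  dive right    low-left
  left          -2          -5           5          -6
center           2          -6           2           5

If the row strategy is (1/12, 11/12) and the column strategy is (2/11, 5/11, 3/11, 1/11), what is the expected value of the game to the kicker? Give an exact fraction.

-185/132

Against (2/11, 5/11, 3/11, 1/11), each row's expected payoff is left: -20/11; center: -15/11.
Taking the (1/12, 11/12)-weighted average: (1/12)·(-20/11) + (11/12)·(-15/11) = -185/132.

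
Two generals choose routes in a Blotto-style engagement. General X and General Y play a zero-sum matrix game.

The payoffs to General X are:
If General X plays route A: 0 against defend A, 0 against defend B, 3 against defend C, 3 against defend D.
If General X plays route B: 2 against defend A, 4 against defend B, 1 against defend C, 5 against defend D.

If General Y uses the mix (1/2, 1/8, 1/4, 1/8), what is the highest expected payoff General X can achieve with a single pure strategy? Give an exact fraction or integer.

route A: (0)·(1/2) + (0)·(1/8) + (3)·(1/4) + (3)·(1/8) = 9/8.
route B: (2)·(1/2) + (4)·(1/8) + (1)·(1/4) + (5)·(1/8) = 19/8.
The best pure response is route B with expected payoff 19/8.

19/8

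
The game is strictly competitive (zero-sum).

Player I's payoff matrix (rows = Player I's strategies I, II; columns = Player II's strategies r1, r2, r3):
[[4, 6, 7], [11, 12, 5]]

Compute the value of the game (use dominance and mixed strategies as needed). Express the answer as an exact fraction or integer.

Column r2 is strictly dominated by r1 for Player II (it gives Player I more in every row).
The remaining 2×2 game on (I, II) × (r1, r3) has no saddle point. Let Player I play I with probability p; indifference gives 4p + 11(1−p) = 7p + 5(1−p), so p = 2/3.
Similarly Player II's optimal q on r1 is 2/9, and the value is 4·(2/9) + (7)·(7/9) = 19/3.

19/3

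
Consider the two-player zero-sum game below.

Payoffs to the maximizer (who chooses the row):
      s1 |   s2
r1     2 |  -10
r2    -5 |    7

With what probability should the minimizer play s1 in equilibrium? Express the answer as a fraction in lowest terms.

17/24

Row minima are -10 and -5, so the maximizer's maximin is -5; column maxima are 2 and 7, so the minimizer's minimax is 2. These differ, so the equilibrium is in mixed strategies.
Let the minimizer play s1 with probability q. The maximizer is indifferent when 2q − 10(1−q) = −5q + 7(1−q), giving q = 17/24.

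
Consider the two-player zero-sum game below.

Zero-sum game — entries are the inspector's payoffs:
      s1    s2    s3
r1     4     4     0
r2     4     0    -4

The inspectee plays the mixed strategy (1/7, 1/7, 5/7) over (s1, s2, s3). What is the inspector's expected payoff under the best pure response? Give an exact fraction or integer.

8/7

r1: (4)·(1/7) + (4)·(1/7) + (0)·(5/7) = 8/7.
r2: (4)·(1/7) + (0)·(1/7) + (-4)·(5/7) = -16/7.
The best pure response is r1 with expected payoff 8/7.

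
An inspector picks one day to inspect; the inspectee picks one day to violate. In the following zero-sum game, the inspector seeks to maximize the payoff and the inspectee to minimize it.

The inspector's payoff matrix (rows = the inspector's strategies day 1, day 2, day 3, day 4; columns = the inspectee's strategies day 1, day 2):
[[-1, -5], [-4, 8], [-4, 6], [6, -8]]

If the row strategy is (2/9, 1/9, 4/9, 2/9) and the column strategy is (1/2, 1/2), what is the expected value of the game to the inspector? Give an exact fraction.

Against (1/2, 1/2), each row's expected payoff is day 1: -3; day 2: 2; day 3: 1; day 4: -1.
Taking the (2/9, 1/9, 4/9, 2/9)-weighted average: (2/9)·(-3) + (1/9)·(2) + (4/9)·(1) + (2/9)·(-1) = -2/9.

-2/9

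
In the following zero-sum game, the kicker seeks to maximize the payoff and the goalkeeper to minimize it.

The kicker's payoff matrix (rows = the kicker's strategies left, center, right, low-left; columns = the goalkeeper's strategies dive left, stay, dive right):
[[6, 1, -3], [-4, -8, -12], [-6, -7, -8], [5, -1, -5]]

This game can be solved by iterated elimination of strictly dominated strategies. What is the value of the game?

Column dive left is strictly dominated by stay for the goalkeeper (1<6, -8<-4, -7<-6, -1<5); eliminate dive left.
Row right is strictly dominated by row left (1>-7, -3>-8); eliminate right.
Row center is strictly dominated by row left (1>-8, -3>-12); eliminate center.
Row low-left is strictly dominated by row left (1>-1, -3>-5); eliminate low-left.
Column stay is strictly dominated by dive right for the goalkeeper (-3<1); eliminate stay.
Only (left, dive right) remains, with payoff -3.

-3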